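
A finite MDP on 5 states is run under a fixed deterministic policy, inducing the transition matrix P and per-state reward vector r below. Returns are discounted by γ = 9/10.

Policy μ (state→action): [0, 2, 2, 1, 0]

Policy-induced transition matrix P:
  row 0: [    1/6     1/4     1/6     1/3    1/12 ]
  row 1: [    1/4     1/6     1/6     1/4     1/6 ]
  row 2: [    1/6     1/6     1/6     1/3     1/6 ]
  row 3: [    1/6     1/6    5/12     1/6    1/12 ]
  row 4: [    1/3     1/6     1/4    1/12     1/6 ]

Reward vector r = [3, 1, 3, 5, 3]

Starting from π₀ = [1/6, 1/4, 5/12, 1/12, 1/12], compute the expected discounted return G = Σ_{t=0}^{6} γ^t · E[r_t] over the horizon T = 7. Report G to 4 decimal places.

G = 15.8867

t=0: π = [0.1667, 0.2500, 0.4167, 0.0833, 0.0833], E[r] = 2.6667, γ^t·E[r] = 2.666667, running G = 2.666667
t=1: π = [0.2014, 0.1806, 0.1944, 0.2778, 0.1458], E[r] = 3.1944, γ^t·E[r] = 2.875000, running G = 5.541667
t=2: π = [0.2060, 0.1834, 0.2483, 0.2355, 0.1267], E[r] = 3.1042, γ^t·E[r] = 2.514375, running G = 8.056042
t=3: π = [0.2031, 0.1838, 0.2361, 0.2471, 0.1299], E[r] = 3.1265, γ^t·E[r] = 2.279250, running G = 10.335292
t=4: π = [0.2036, 0.1836, 0.2393, 0.2444, 0.1292], E[r] = 3.1215, γ^t·E[r] = 2.048045, running G = 12.383337
t=5: π = [0.2035, 0.1836, 0.2385, 0.2450, 0.1293], E[r] = 3.1228, γ^t·E[r] = 1.843963, running G = 14.227299
t=6: π = [0.2035, 0.1836, 0.2387, 0.2449, 0.1293], E[r] = 3.1225, γ^t·E[r] = 1.659410, running G = 15.886709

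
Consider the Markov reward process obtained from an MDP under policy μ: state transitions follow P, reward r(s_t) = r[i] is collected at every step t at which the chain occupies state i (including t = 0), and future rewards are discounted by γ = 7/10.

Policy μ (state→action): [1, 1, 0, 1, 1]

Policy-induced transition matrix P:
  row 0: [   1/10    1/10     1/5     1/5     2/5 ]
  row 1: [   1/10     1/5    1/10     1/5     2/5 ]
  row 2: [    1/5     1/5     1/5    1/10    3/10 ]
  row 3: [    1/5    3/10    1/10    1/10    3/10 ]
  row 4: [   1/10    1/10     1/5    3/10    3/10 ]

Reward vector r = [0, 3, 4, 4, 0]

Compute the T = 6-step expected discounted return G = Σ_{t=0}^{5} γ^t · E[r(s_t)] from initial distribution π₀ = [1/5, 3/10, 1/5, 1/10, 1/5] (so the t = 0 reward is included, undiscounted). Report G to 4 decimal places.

t=0: π = [0.2000, 0.3000, 0.2000, 0.1000, 0.2000], E[r] = 2.1000, γ^t·E[r] = 2.100000, running G = 2.100000
t=1: π = [0.1300, 0.1700, 0.1600, 0.1900, 0.3500], E[r] = 1.9100, γ^t·E[r] = 1.337000, running G = 3.437000
t=2: π = [0.1350, 0.1710, 0.1640, 0.2000, 0.3300], E[r] = 1.9690, γ^t·E[r] = 0.964810, running G = 4.401810
t=3: π = [0.1364, 0.1735, 0.1629, 0.1966, 0.3306], E[r] = 1.9585, γ^t·E[r] = 0.671766, running G = 5.073576
t=4: π = [0.1360, 0.1730, 0.1630, 0.1971, 0.3310], E[r] = 1.9593, γ^t·E[r] = 0.470423, running G = 5.543999
t=5: π = [0.1360, 0.1730, 0.1630, 0.1971, 0.3309], E[r] = 1.9594, γ^t·E[r] = 0.329313, running G = 5.873311

G = 5.8733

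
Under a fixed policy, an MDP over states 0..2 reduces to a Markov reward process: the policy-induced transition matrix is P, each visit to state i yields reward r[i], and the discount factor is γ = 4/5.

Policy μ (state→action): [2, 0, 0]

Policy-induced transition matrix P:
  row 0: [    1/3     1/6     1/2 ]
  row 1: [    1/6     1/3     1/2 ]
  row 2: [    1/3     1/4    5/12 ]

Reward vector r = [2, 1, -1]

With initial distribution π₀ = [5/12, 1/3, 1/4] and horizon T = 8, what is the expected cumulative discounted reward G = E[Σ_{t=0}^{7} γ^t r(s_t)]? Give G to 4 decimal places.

G = 2.0460

t=0: π = [0.4167, 0.3333, 0.2500], E[r] = 0.9167, γ^t·E[r] = 0.916667, running G = 0.916667
t=1: π = [0.2778, 0.2431, 0.4792], E[r] = 0.3194, γ^t·E[r] = 0.255556, running G = 1.172222
t=2: π = [0.2928, 0.2471, 0.4601], E[r] = 0.3727, γ^t·E[r] = 0.238519, running G = 1.410741
t=3: π = [0.2921, 0.2462, 0.4617], E[r] = 0.3688, γ^t·E[r] = 0.188840, running G = 1.599580
t=4: π = [0.2923, 0.2462, 0.4615], E[r] = 0.3692, γ^t·E[r] = 0.151243, running G = 1.750823
t=5: π = [0.2923, 0.2462, 0.4615], E[r] = 0.3692, γ^t·E[r] = 0.120988, running G = 1.871811
t=6: π = [0.2923, 0.2462, 0.4615], E[r] = 0.3692, γ^t·E[r] = 0.096792, running G = 1.968603
t=7: π = [0.2923, 0.2462, 0.4615], E[r] = 0.3692, γ^t·E[r] = 0.077433, running G = 2.046036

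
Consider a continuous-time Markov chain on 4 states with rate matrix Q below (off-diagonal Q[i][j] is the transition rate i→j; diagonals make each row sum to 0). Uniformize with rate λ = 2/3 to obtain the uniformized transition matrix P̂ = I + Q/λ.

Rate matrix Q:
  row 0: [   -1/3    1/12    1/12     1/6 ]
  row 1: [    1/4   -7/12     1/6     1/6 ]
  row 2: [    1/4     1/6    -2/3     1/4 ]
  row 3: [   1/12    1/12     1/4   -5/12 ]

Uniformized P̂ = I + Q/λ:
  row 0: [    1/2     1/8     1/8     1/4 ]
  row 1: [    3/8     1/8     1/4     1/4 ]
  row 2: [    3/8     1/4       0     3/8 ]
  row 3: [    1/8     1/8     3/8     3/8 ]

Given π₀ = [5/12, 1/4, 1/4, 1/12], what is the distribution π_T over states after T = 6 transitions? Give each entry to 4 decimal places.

π = [0.3389, 0.1497, 0.1975, 0.3139]

t=0: π = [0.4167, 0.2500, 0.2500, 0.0833]
t=1: π = [0.4063, 0.1563, 0.1458, 0.2917]
t=2: π = [0.3529, 0.1432, 0.1992, 0.3047]
t=3: π = [0.3429, 0.1499, 0.1942, 0.3130]
t=4: π = [0.3396, 0.1493, 0.1977, 0.3134]
t=5: π = [0.3391, 0.1497, 0.1973, 0.3139]
t=6: π = [0.3389, 0.1497, 0.1975, 0.3139]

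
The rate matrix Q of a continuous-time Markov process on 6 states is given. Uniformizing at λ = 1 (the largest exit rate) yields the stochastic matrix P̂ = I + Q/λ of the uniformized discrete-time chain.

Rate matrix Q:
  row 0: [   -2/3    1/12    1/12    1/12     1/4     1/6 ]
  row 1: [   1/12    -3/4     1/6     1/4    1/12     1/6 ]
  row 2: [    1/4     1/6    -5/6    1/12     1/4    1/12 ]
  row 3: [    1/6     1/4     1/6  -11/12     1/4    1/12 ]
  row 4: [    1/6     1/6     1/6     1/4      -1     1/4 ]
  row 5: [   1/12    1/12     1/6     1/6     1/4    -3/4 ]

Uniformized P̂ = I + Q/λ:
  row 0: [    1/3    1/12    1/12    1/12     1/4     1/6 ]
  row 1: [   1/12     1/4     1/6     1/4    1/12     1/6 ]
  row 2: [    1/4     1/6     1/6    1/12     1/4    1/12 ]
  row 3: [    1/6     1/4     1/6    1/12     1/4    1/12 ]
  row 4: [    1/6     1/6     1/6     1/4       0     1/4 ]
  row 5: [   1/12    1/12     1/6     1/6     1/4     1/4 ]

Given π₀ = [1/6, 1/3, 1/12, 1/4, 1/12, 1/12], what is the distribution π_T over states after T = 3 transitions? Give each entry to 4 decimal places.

π = [0.1810, 0.1651, 0.1518, 0.1546, 0.1782, 0.1693]

t=0: π = [0.1667, 0.3333, 0.0833, 0.2500, 0.0833, 0.0833]
t=1: π = [0.1667, 0.1944, 0.1528, 0.1597, 0.1736, 0.1528]
t=2: π = [0.1782, 0.1696, 0.1528, 0.1574, 0.1742, 0.1678]
t=3: π = [0.1810, 0.1651, 0.1518, 0.1546, 0.1782, 0.1693]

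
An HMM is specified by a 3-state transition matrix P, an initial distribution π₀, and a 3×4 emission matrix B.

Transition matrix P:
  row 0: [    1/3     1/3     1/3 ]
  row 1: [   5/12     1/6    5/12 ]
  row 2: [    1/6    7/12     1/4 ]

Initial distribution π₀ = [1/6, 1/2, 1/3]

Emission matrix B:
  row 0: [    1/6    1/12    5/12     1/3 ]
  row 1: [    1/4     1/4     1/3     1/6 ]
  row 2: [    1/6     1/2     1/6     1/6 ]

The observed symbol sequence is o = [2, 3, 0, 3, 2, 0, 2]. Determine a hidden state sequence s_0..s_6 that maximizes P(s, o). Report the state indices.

path = [1, 0, 1, 0, 0, 1, 0]

t=0: δ = [6.944e-02, 1.667e-01, 5.556e-02]  (obs o_0=2)
t=1: δ = [2.315e-02, 5.401e-03, 1.157e-02]  ψ = [1, 2, 1]  (obs o_1=3)
t=2: δ = [1.286e-03, 1.929e-03, 1.286e-03]  ψ = [0, 0, 0]  (obs o_2=0)
t=3: δ = [2.679e-04, 1.250e-04, 1.340e-04]  ψ = [1, 2, 1]  (obs o_3=3)
t=4: δ = [3.721e-05, 2.977e-05, 1.488e-05]  ψ = [0, 0, 0]  (obs o_4=2)
t=5: δ = [2.067e-06, 3.101e-06, 2.067e-06]  ψ = [0, 0, 0]  (obs o_5=0)
t=6: δ = [5.384e-07, 4.020e-07, 2.153e-07]  ψ = [1, 2, 1]  (obs o_6=2)
backtrack: best end state = 0; path = [1, 0, 1, 0, 0, 1, 0]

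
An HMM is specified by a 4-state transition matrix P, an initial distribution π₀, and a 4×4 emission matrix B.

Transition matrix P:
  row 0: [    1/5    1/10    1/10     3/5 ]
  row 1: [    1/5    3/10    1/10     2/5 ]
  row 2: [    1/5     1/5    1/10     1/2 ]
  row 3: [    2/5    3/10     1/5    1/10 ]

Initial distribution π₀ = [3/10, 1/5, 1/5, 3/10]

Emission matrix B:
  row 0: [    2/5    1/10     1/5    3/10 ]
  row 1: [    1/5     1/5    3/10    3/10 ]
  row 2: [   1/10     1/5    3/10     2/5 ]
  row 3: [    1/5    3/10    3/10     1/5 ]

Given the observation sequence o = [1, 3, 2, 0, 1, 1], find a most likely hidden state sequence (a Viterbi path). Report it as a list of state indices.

t=0: δ = [3.000e-02, 4.000e-02, 4.000e-02, 9.000e-02]  (obs o_0=1)
t=1: δ = [1.080e-02, 8.100e-03, 7.200e-03, 4.000e-03]  ψ = [3, 3, 3, 2]  (obs o_1=3)
t=2: δ = [4.320e-04, 7.290e-04, 3.240e-04, 1.944e-03]  ψ = [0, 1, 0, 0]  (obs o_2=2)
t=3: δ = [3.110e-04, 1.166e-04, 3.888e-05, 5.832e-05]  ψ = [3, 3, 3, 1]  (obs o_3=0)
t=4: δ = [6.221e-06, 6.998e-06, 6.221e-06, 5.599e-05]  ψ = [0, 1, 0, 0]  (obs o_4=1)
t=5: δ = [2.239e-06, 3.359e-06, 2.239e-06, 1.680e-06]  ψ = [3, 3, 3, 3]  (obs o_5=1)
backtrack: best end state = 1; path = [3, 0, 3, 0, 3, 1]

path = [3, 0, 3, 0, 3, 1]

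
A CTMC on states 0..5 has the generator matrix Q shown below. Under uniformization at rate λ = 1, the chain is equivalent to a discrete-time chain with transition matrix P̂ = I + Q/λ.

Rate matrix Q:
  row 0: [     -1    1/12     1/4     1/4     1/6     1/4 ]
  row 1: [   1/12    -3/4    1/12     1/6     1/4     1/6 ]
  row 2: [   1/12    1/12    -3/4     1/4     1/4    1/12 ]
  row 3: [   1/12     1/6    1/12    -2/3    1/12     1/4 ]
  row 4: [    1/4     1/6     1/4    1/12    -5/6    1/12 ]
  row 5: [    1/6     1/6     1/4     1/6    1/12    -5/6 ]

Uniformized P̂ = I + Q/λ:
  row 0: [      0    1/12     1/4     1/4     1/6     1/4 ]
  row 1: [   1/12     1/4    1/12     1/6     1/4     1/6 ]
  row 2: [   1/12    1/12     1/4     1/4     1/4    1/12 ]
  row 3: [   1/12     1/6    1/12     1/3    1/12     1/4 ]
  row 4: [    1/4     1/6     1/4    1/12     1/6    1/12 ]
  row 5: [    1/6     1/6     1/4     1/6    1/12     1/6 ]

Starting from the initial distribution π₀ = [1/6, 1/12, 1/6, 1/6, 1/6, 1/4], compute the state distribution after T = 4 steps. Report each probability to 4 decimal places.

t=0: π = [0.1667, 0.0833, 0.1667, 0.1667, 0.1667, 0.2500]
t=1: π = [0.1181, 0.1458, 0.2083, 0.2083, 0.1528, 0.1667]
t=2: π = [0.1128, 0.1516, 0.1910, 0.2159, 0.1649, 0.1638]
t=3: π = [0.1151, 0.1540, 0.1888, 0.2142, 0.1636, 0.1644]
t=4: π = [0.1147, 0.1542, 0.1886, 0.2141, 0.1637, 0.1647]

π = [0.1147, 0.1542, 0.1886, 0.2141, 0.1637, 0.1647]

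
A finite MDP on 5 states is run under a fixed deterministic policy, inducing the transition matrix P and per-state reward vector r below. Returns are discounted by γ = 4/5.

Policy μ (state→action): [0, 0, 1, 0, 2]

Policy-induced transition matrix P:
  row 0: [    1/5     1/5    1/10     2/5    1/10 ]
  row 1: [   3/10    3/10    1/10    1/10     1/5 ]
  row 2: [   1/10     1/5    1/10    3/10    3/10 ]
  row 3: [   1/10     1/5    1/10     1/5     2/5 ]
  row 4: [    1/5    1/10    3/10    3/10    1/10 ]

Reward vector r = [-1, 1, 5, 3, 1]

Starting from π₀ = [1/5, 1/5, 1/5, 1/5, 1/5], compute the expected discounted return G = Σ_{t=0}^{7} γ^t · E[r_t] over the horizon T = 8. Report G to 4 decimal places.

t=0: π = [0.2000, 0.2000, 0.2000, 0.2000, 0.2000], E[r] = 1.8000, γ^t·E[r] = 1.800000, running G = 1.800000
t=1: π = [0.1800, 0.2000, 0.1400, 0.2600, 0.2200], E[r] = 1.7200, γ^t·E[r] = 1.376000, running G = 3.176000
t=2: π = [0.1800, 0.1980, 0.1440, 0.2520, 0.2260], E[r] = 1.7200, γ^t·E[r] = 1.100800, running G = 4.276800
t=3: π = [0.1802, 0.1972, 0.1452, 0.2532, 0.2242], E[r] = 1.7268, γ^t·E[r] = 0.884122, running G = 5.160922
t=4: π = [0.1799, 0.1973, 0.1448, 0.2533, 0.2247], E[r] = 1.7261, γ^t·E[r] = 0.707019, running G = 5.867940
t=5: π = [0.1799, 0.1973, 0.1449, 0.2532, 0.2247], E[r] = 1.7263, γ^t·E[r] = 0.565687, running G = 6.433627
t=6: π = [0.1799, 0.1973, 0.1449, 0.2532, 0.2247], E[r] = 1.7264, γ^t·E[r] = 0.452555, running G = 6.886182
t=7: π = [0.1799, 0.1973, 0.1449, 0.2532, 0.2247], E[r] = 1.7264, γ^t·E[r] = 0.362043, running G = 7.248225

G = 7.2482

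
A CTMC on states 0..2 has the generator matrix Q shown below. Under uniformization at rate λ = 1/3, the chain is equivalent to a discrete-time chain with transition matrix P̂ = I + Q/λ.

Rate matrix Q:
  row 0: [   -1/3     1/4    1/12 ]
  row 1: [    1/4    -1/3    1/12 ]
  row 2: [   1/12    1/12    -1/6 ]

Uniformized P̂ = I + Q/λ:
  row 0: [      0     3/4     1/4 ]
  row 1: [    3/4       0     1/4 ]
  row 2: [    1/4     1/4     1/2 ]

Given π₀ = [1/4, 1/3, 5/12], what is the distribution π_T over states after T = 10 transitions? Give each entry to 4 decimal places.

π = [0.3310, 0.3357, 0.3333]

t=0: π = [0.2500, 0.3333, 0.4167]
t=1: π = [0.3542, 0.2917, 0.3542]
t=2: π = [0.3073, 0.3542, 0.3385]
t=3: π = [0.3503, 0.3151, 0.3346]
t=4: π = [0.3200, 0.3464, 0.3337]
t=5: π = [0.3432, 0.3234, 0.3334]
t=6: π = [0.3259, 0.3407, 0.3334]
t=7: π = [0.3389, 0.3278, 0.3333]
t=8: π = [0.3292, 0.3375, 0.3333]
t=9: π = [0.3365, 0.3302, 0.3333]
t=10: π = [0.3310, 0.3357, 0.3333]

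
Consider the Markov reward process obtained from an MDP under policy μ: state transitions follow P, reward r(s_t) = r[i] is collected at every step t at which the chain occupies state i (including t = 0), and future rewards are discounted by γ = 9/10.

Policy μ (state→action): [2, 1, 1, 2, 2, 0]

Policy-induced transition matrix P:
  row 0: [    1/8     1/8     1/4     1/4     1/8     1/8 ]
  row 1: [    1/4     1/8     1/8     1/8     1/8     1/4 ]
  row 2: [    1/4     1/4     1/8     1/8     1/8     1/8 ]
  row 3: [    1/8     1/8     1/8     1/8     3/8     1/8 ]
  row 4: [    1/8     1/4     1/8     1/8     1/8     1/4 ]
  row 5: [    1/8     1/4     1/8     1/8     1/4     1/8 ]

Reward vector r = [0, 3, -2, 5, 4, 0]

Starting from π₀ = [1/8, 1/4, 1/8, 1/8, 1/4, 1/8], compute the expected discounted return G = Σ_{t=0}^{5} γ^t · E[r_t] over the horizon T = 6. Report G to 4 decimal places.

t=0: π = [0.1250, 0.2500, 0.1250, 0.1250, 0.2500, 0.1250], E[r] = 2.1250, γ^t·E[r] = 2.125000, running G = 2.125000
t=1: π = [0.1719, 0.1875, 0.1406, 0.1406, 0.1719, 0.1875], E[r] = 1.6719, γ^t·E[r] = 1.504688, running G = 3.629688
t=2: π = [0.1660, 0.1875, 0.1465, 0.1465, 0.1836, 0.1699], E[r] = 1.7363, γ^t·E[r] = 1.406426, running G = 5.036113
t=3: π = [0.1667, 0.1875, 0.1458, 0.1458, 0.1829, 0.1714], E[r] = 1.7312, γ^t·E[r] = 1.262046, running G = 6.298159
t=4: π = [0.1667, 0.1875, 0.1458, 0.1458, 0.1829, 0.1713], E[r] = 1.7315, γ^t·E[r] = 1.136021, running G = 7.434180
t=5: π = [0.1667, 0.1875, 0.1458, 0.1458, 0.1829, 0.1713], E[r] = 1.7315, γ^t·E[r] = 1.022426, running G = 8.456606

G = 8.4566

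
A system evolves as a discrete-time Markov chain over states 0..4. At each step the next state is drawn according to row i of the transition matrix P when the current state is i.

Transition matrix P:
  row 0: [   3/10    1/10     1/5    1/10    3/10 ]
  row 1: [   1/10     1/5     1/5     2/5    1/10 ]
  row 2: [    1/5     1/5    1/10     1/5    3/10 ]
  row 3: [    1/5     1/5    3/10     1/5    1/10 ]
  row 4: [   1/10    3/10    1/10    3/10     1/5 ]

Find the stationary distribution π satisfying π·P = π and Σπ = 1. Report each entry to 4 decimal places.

Balance equations π_j = Σ_i π_i·P[i][j]:
  π_0 = 3/10·π_0 + 1/10·π_1 + 1/5·π_2 + 1/5·π_3 + 1/10·π_4
  π_1 = 1/10·π_0 + 1/5·π_1 + 1/5·π_2 + 1/5·π_3 + 3/10·π_4
  π_2 = 1/5·π_0 + 1/5·π_1 + 1/10·π_2 + 3/10·π_3 + 1/10·π_4
  π_3 = 1/10·π_0 + 2/5·π_1 + 1/5·π_2 + 1/5·π_3 + 3/10·π_4
  normalize: π_0 + π_1 + π_2 + π_3 + π_4 = 1
Solving the linear system gives exactly π = [83/465, 206/1023, 953/5115, 412/1705, 983/5115].

π = [0.1785, 0.2014, 0.1863, 0.2416, 0.1922]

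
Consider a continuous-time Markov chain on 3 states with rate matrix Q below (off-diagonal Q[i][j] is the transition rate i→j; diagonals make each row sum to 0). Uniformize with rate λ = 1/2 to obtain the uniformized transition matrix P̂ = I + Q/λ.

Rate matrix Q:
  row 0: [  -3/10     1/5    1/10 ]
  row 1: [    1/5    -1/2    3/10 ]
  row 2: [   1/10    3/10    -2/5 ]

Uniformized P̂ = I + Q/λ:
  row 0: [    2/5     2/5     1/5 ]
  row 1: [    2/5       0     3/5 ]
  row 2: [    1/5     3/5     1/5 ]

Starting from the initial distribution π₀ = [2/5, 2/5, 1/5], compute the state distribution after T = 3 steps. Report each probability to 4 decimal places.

π = [0.3376, 0.3184, 0.3440]

t=0: π = [0.4000, 0.4000, 0.2000]
t=1: π = [0.3600, 0.2800, 0.3600]
t=2: π = [0.3280, 0.3600, 0.3120]
t=3: π = [0.3376, 0.3184, 0.3440]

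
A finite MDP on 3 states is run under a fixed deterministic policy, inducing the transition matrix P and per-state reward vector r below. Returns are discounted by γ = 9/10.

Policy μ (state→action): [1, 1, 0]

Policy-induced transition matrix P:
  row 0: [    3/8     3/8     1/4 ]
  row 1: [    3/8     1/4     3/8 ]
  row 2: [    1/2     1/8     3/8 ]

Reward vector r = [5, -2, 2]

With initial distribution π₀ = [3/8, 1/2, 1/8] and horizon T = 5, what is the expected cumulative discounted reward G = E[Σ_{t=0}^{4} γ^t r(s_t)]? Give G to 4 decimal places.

G = 7.8116

t=0: π = [0.3750, 0.5000, 0.1250], E[r] = 1.1250, γ^t·E[r] = 1.125000, running G = 1.125000
t=1: π = [0.3906, 0.2813, 0.3281], E[r] = 2.0469, γ^t·E[r] = 1.842188, running G = 2.967188
t=2: π = [0.4160, 0.2578, 0.3262], E[r] = 2.2168, γ^t·E[r] = 1.795605, running G = 4.762793
t=3: π = [0.4158, 0.2612, 0.3230], E[r] = 2.2024, γ^t·E[r] = 1.605544, running G = 6.368337
t=4: π = [0.4154, 0.2616, 0.3230], E[r] = 2.1997, γ^t·E[r] = 1.443248, running G = 7.811585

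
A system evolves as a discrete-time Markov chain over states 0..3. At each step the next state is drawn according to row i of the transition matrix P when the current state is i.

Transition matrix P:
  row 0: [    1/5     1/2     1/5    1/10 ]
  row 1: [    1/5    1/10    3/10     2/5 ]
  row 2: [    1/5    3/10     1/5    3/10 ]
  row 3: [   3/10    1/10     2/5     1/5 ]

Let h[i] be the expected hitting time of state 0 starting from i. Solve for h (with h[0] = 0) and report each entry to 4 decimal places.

First-step conditioning: h[0] = 0; for i ≠ 0, h[i] = 1 + Σ_k P[i][k]·h[k].
  h[1] = 1 + 1/10·h[1] + 3/10·h[2] + 2/5·h[3]
  h[2] = 1 + 3/10·h[1] + 1/5·h[2] + 3/10·h[3]
  h[3] = 1 + 1/10·h[1] + 2/5·h[2] + 1/5·h[3]
Solving the 3×3 linear system over states ≠ 0 gives exactly h = [0, 1330/307, 1340/307, 1220/307] (h[0] = 0 is the target).

h = [0.0000, 4.3322, 4.3648, 3.9739]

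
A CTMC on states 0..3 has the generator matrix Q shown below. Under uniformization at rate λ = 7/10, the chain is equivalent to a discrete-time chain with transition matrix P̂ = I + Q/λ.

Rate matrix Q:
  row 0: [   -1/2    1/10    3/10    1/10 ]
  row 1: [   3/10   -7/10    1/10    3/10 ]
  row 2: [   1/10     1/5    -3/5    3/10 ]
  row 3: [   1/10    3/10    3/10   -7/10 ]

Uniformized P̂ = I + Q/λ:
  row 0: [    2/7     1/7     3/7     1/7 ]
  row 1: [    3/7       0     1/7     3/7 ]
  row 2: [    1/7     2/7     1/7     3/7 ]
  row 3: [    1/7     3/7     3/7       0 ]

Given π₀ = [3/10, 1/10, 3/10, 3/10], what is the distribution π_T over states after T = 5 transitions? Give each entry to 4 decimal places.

π = [0.2405, 0.2249, 0.2857, 0.2489]

t=0: π = [0.3000, 0.1000, 0.3000, 0.3000]
t=1: π = [0.2143, 0.2571, 0.3143, 0.2143]
t=2: π = [0.2469, 0.2122, 0.2653, 0.2755]
t=3: π = [0.2388, 0.2292, 0.2921, 0.2399]
t=4: π = [0.2424, 0.2204, 0.2796, 0.2575]
t=5: π = [0.2405, 0.2249, 0.2857, 0.2489]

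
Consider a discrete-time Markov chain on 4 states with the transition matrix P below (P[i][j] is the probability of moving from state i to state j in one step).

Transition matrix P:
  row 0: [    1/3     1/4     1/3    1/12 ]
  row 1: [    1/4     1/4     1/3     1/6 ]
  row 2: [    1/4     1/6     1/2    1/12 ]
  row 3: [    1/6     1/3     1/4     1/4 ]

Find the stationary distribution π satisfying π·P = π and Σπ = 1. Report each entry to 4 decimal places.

Balance equations π_j = Σ_i π_i·P[i][j]:
  π_0 = 1/3·π_0 + 1/4·π_1 + 1/4·π_2 + 1/6·π_3
  π_1 = 1/4·π_0 + 1/4·π_1 + 1/6·π_2 + 1/3·π_3
  π_2 = 1/3·π_0 + 1/3·π_1 + 1/2·π_2 + 1/4·π_3
  normalize: π_0 + π_1 + π_2 + π_3 = 1
Solving the linear system gives exactly π = [311/1189, 271/1189, 461/1189, 146/1189].

π = [0.2616, 0.2279, 0.3877, 0.1228]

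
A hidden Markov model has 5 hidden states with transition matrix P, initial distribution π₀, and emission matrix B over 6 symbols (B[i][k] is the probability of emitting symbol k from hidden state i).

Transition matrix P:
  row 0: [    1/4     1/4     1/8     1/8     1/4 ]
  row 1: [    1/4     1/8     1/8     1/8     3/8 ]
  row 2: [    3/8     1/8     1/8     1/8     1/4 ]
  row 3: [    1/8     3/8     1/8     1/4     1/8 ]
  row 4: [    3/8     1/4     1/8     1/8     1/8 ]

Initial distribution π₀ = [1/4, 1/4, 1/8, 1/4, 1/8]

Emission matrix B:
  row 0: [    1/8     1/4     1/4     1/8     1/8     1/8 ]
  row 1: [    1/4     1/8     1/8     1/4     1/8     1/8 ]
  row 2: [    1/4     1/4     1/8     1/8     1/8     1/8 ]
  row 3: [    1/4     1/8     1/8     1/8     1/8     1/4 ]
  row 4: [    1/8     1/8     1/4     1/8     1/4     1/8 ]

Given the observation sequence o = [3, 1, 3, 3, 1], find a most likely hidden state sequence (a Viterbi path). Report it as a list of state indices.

path = [1, 0, 1, 4, 0]

t=0: δ = [3.125e-02, 6.250e-02, 1.562e-02, 3.125e-02, 1.562e-02]  (obs o_0=3)
t=1: δ = [3.906e-03, 1.465e-03, 1.953e-03, 9.766e-04, 2.930e-03]  ψ = [1, 3, 1, 1, 1]  (obs o_1=1)
t=2: δ = [1.373e-04, 2.441e-04, 6.104e-05, 6.104e-05, 1.221e-04]  ψ = [4, 0, 0, 0, 0]  (obs o_2=3)
t=3: δ = [7.629e-06, 8.583e-06, 3.815e-06, 3.815e-06, 1.144e-05]  ψ = [1, 0, 1, 1, 1]  (obs o_3=3)
t=4: δ = [1.073e-06, 3.576e-07, 3.576e-07, 1.788e-07, 4.023e-07]  ψ = [4, 4, 4, 4, 1]  (obs o_4=1)
backtrack: best end state = 0; path = [1, 0, 1, 4, 0]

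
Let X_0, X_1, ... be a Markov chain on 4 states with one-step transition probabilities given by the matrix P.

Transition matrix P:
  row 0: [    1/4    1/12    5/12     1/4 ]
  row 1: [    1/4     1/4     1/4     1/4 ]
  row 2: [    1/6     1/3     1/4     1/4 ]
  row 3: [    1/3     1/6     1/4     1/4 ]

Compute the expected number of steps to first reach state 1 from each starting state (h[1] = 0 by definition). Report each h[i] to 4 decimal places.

h = [5.4194, 0.0000, 4.2581, 5.1613]

First-step conditioning: h[1] = 0; for i ≠ 1, h[i] = 1 + Σ_k P[i][k]·h[k].
  h[0] = 1 + 1/4·h[0] + 5/12·h[2] + 1/4·h[3]
  h[2] = 1 + 1/6·h[0] + 1/4·h[2] + 1/4·h[3]
  h[3] = 1 + 1/3·h[0] + 1/4·h[2] + 1/4·h[3]
Solving the 3×3 linear system over states ≠ 1 gives exactly h = [168/31, 0, 132/31, 160/31] (h[1] = 0 is the target).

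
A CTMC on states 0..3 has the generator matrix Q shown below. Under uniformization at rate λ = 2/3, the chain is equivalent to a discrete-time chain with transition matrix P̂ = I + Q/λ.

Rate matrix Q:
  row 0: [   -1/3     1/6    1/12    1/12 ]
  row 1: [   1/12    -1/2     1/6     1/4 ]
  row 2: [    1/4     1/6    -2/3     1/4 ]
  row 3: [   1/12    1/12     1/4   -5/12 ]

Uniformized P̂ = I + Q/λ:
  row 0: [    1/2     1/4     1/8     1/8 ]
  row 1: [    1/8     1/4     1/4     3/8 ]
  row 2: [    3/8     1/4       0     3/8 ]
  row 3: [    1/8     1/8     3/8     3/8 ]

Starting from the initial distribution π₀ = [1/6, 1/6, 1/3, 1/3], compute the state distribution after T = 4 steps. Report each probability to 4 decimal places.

t=0: π = [0.1667, 0.1667, 0.3333, 0.3333]
t=1: π = [0.2708, 0.2083, 0.1875, 0.3333]
t=2: π = [0.2734, 0.2083, 0.2109, 0.3073]
t=3: π = [0.2803, 0.2116, 0.2015, 0.3066]
t=4: π = [0.2805, 0.2117, 0.2029, 0.3049]

π = [0.2805, 0.2117, 0.2029, 0.3049]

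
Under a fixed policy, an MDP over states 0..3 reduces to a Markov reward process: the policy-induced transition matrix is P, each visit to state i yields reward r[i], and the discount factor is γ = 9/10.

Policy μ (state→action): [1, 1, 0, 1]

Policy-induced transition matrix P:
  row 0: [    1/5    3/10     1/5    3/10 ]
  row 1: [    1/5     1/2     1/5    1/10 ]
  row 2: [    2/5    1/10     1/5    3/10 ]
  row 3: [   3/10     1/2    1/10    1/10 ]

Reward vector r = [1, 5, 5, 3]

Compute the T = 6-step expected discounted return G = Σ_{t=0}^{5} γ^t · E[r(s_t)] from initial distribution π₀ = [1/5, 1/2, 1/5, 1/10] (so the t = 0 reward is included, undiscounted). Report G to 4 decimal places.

G = 17.3139

t=0: π = [0.2000, 0.5000, 0.2000, 0.1000], E[r] = 4.0000, γ^t·E[r] = 4.000000, running G = 4.000000
t=1: π = [0.2500, 0.3800, 0.1900, 0.1800], E[r] = 3.6400, γ^t·E[r] = 3.276000, running G = 7.276000
t=2: π = [0.2560, 0.3740, 0.1820, 0.1880], E[r] = 3.6000, γ^t·E[r] = 2.916000, running G = 10.192000
t=3: π = [0.2552, 0.3760, 0.1812, 0.1876], E[r] = 3.6040, γ^t·E[r] = 2.627316, running G = 12.819316
t=4: π = [0.2550, 0.3765, 0.1812, 0.1873], E[r] = 3.6054, γ^t·E[r] = 2.365529, running G = 15.184845
t=5: π = [0.2550, 0.3765, 0.1813, 0.1872], E[r] = 3.6056, γ^t·E[r] = 2.129071, running G = 17.313916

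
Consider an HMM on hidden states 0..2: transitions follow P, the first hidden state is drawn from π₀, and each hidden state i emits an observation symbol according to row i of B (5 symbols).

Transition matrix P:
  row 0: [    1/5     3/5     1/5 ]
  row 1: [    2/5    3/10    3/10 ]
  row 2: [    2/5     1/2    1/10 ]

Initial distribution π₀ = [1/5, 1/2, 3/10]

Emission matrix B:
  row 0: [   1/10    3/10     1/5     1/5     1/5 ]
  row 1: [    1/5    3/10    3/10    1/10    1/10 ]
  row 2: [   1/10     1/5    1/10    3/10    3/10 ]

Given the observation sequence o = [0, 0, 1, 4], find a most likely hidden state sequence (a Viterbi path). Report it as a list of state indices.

t=0: δ = [2.000e-02, 1.000e-01, 3.000e-02]  (obs o_0=0)
t=1: δ = [4.000e-03, 6.000e-03, 3.000e-03]  ψ = [1, 1, 1]  (obs o_1=0)
t=2: δ = [7.200e-04, 7.200e-04, 3.600e-04]  ψ = [1, 0, 1]  (obs o_2=1)
t=3: δ = [5.760e-05, 4.320e-05, 6.480e-05]  ψ = [1, 0, 1]  (obs o_3=4)
backtrack: best end state = 2; path = [1, 0, 1, 2]

path = [1, 0, 1, 2]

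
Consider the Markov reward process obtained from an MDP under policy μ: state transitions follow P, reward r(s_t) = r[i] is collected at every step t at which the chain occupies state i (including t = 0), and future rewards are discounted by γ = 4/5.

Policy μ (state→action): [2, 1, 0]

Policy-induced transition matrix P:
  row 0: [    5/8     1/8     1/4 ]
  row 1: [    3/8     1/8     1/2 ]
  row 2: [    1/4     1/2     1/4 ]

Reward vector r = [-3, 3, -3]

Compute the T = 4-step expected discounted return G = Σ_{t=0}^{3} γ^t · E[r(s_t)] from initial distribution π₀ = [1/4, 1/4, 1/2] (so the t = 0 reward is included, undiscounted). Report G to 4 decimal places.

G = -4.1640

t=0: π = [0.2500, 0.2500, 0.5000], E[r] = -1.5000, γ^t·E[r] = -1.500000, running G = -1.500000
t=1: π = [0.3750, 0.3125, 0.3125], E[r] = -1.1250, γ^t·E[r] = -0.900000, running G = -2.400000
t=2: π = [0.4297, 0.2422, 0.3281], E[r] = -1.5469, γ^t·E[r] = -0.990000, running G = -3.390000
t=3: π = [0.4414, 0.2480, 0.3105], E[r] = -1.5117, γ^t·E[r] = -0.774000, running G = -4.164000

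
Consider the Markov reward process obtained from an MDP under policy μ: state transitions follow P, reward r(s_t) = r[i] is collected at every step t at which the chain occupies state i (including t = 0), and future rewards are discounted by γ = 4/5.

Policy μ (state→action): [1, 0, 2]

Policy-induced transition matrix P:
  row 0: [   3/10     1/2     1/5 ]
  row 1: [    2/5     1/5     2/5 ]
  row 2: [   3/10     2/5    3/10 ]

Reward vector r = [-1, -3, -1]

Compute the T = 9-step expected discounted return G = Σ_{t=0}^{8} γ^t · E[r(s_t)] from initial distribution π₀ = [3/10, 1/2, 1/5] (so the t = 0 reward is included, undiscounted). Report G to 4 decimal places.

G = -7.6927

t=0: π = [0.3000, 0.5000, 0.2000], E[r] = -2.0000, γ^t·E[r] = -2.000000, running G = -2.000000
t=1: π = [0.3500, 0.3300, 0.3200], E[r] = -1.6600, γ^t·E[r] = -1.328000, running G = -3.328000
t=2: π = [0.3330, 0.3690, 0.2980], E[r] = -1.7380, γ^t·E[r] = -1.112320, running G = -4.440320
t=3: π = [0.3369, 0.3595, 0.3036], E[r] = -1.7190, γ^t·E[r] = -0.880128, running G = -5.320448
t=4: π = [0.3360, 0.3618, 0.3023], E[r] = -1.7236, γ^t·E[r] = -0.705978, running G = -6.026426
t=5: π = [0.3362, 0.3612, 0.3026], E[r] = -1.7225, γ^t·E[r] = -0.564420, running G = -6.590847
t=6: π = [0.3361, 0.3614, 0.3025], E[r] = -1.7227, γ^t·E[r] = -0.451606, running G = -7.042453
t=7: π = [0.3361, 0.3613, 0.3025], E[r] = -1.7227, γ^t·E[r] = -0.361271, running G = -7.403724
t=8: π = [0.3361, 0.3613, 0.3025], E[r] = -1.7227, γ^t·E[r] = -0.289020, running G = -7.692744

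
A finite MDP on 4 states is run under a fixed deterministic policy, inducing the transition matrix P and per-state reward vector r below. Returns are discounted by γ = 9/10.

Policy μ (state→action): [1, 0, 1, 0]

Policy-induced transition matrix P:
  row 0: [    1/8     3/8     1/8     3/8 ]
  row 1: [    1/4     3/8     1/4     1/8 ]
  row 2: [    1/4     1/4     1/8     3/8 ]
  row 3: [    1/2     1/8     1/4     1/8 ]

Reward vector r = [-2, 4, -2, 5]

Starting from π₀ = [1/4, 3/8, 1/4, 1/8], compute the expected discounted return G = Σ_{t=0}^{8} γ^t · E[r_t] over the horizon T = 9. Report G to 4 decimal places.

t=0: π = [0.2500, 0.3750, 0.2500, 0.1250], E[r] = 1.1250, γ^t·E[r] = 1.125000, running G = 1.125000
t=1: π = [0.2500, 0.3125, 0.1875, 0.2500], E[r] = 1.6250, γ^t·E[r] = 1.462500, running G = 2.587500
t=2: π = [0.2813, 0.2891, 0.1953, 0.2344], E[r] = 1.3750, γ^t·E[r] = 1.113750, running G = 3.701250
t=3: π = [0.2734, 0.2920, 0.1904, 0.2441], E[r] = 1.4609, γ^t·E[r] = 1.065023, running G = 4.766273
t=4: π = [0.2769, 0.2902, 0.1920, 0.2410], E[r] = 1.4277, γ^t·E[r] = 0.936737, running G = 5.703010
t=5: π = [0.2756, 0.2908, 0.1914, 0.2422], E[r] = 1.4401, γ^t·E[r] = 0.850343, running G = 6.553353
t=6: π = [0.2761, 0.2905, 0.1916, 0.2418], E[r] = 1.4354, γ^t·E[r] = 0.762844, running G = 7.316197
t=7: π = [0.2759, 0.2906, 0.1915, 0.2419], E[r] = 1.4372, γ^t·E[r] = 0.687390, running G = 8.003587
t=8: π = [0.2760, 0.2906, 0.1916, 0.2419], E[r] = 1.4365, γ^t·E[r] = 0.618371, running G = 8.621958

G = 8.6220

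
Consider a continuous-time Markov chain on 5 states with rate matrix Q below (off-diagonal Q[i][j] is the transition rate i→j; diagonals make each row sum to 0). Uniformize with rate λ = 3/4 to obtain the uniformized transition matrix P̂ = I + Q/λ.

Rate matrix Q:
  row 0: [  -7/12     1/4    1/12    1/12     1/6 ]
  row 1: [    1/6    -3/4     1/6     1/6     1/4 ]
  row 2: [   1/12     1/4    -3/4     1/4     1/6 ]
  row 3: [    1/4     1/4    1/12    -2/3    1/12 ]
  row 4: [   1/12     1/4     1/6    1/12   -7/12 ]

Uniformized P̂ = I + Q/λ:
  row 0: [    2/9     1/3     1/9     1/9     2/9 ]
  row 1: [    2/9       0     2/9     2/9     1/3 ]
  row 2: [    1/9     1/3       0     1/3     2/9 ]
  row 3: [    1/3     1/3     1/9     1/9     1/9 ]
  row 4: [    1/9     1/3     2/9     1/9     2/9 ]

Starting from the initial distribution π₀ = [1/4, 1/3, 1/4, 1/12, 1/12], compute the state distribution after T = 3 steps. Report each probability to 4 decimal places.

t=0: π = [0.2500, 0.3333, 0.2500, 0.0833, 0.0833]
t=1: π = [0.1944, 0.2222, 0.1296, 0.2037, 0.2500]
t=2: π = [0.2027, 0.2593, 0.1492, 0.1646, 0.2243]
t=3: π = [0.1990, 0.2469, 0.1483, 0.1731, 0.2327]

π = [0.1990, 0.2469, 0.1483, 0.1731, 0.2327]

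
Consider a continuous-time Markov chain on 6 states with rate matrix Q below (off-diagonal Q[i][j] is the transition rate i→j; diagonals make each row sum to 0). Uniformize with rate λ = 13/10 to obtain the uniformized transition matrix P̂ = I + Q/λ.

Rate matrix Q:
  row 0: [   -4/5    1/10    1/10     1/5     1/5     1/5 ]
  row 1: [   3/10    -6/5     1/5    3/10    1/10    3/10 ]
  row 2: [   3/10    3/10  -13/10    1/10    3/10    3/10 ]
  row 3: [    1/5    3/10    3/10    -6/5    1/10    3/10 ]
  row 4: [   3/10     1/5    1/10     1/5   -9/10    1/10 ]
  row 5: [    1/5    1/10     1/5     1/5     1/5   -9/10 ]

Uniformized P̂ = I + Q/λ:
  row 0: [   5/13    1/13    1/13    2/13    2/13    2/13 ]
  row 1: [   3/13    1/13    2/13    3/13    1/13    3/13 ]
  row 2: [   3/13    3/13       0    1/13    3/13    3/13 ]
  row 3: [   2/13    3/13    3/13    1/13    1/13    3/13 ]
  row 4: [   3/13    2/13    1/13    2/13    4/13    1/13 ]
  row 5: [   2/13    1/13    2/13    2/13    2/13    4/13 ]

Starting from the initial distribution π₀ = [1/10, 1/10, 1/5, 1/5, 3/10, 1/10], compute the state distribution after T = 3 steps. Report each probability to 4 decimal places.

π = [0.2412, 0.1305, 0.1159, 0.1435, 0.1675, 0.2015]

t=0: π = [0.1000, 0.1000, 0.2000, 0.2000, 0.3000, 0.1000]
t=1: π = [0.2231, 0.1615, 0.1077, 0.1308, 0.1923, 0.1846]
t=2: π = [0.2408, 0.1284, 0.1154, 0.1479, 0.1692, 0.1982]
t=3: π = [0.2412, 0.1305, 0.1159, 0.1435, 0.1675, 0.2015]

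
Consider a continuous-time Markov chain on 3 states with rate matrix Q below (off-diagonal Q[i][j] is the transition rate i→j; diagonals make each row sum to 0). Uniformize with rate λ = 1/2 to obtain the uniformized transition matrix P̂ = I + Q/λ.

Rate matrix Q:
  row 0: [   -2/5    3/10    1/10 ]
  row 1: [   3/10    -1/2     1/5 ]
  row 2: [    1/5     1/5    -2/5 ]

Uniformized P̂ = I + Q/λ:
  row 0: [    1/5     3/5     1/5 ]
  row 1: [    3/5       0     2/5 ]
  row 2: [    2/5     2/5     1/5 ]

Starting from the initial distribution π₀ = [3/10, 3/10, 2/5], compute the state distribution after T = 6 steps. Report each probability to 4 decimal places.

π = [0.3901, 0.3417, 0.2682]

t=0: π = [0.3000, 0.3000, 0.4000]
t=1: π = [0.4000, 0.3400, 0.2600]
t=2: π = [0.3880, 0.3440, 0.2680]
t=3: π = [0.3912, 0.3400, 0.2688]
t=4: π = [0.3898, 0.3422, 0.2680]
t=5: π = [0.3905, 0.3411, 0.2684]
t=6: π = [0.3901, 0.3417, 0.2682]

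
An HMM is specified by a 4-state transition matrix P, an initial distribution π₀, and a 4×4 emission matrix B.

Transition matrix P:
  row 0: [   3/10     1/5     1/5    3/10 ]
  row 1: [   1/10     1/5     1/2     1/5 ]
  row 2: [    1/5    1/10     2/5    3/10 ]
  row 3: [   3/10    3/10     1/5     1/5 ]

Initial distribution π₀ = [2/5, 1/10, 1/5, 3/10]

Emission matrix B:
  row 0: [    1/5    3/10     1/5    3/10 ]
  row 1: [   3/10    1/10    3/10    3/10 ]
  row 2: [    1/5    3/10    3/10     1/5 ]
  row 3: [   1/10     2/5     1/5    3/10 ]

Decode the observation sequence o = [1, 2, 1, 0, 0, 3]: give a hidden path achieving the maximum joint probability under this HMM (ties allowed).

path = [3, 1, 2, 2, 2, 3]

t=0: δ = [1.200e-01, 1.000e-02, 6.000e-02, 1.200e-01]  (obs o_0=1)
t=1: δ = [7.200e-03, 1.080e-02, 7.200e-03, 7.200e-03]  ψ = [0, 3, 0, 0]  (obs o_1=2)
t=2: δ = [6.480e-04, 2.160e-04, 1.620e-03, 8.640e-04]  ψ = [0, 1, 1, 0]  (obs o_2=1)
t=3: δ = [6.480e-05, 7.776e-05, 1.296e-04, 4.860e-05]  ψ = [2, 3, 2, 2]  (obs o_3=0)
t=4: δ = [5.184e-06, 4.666e-06, 1.037e-05, 3.888e-06]  ψ = [2, 1, 2, 2]  (obs o_4=0)
t=5: δ = [6.221e-07, 3.499e-07, 8.294e-07, 9.331e-07]  ψ = [2, 3, 2, 2]  (obs o_5=3)
backtrack: best end state = 3; path = [3, 1, 2, 2, 2, 3]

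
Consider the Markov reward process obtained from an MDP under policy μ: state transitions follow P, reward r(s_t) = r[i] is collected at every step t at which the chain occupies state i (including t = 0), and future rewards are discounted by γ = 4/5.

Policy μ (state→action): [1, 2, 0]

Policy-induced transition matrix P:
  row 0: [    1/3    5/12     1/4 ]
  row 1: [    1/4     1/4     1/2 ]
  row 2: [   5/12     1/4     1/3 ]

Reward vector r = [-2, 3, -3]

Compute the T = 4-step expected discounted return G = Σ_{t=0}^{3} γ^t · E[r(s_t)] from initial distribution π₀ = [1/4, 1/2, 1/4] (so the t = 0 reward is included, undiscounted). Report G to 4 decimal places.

t=0: π = [0.2500, 0.5000, 0.2500], E[r] = 0.2500, γ^t·E[r] = 0.250000, running G = 0.250000
t=1: π = [0.3125, 0.2917, 0.3958], E[r] = -0.9375, γ^t·E[r] = -0.750000, running G = -0.500000
t=2: π = [0.3420, 0.3021, 0.3559], E[r] = -0.8455, γ^t·E[r] = -0.541111, running G = -1.041111
t=3: π = [0.3378, 0.3070, 0.3552], E[r] = -0.8202, γ^t·E[r] = -0.419926, running G = -1.461037

G = -1.4610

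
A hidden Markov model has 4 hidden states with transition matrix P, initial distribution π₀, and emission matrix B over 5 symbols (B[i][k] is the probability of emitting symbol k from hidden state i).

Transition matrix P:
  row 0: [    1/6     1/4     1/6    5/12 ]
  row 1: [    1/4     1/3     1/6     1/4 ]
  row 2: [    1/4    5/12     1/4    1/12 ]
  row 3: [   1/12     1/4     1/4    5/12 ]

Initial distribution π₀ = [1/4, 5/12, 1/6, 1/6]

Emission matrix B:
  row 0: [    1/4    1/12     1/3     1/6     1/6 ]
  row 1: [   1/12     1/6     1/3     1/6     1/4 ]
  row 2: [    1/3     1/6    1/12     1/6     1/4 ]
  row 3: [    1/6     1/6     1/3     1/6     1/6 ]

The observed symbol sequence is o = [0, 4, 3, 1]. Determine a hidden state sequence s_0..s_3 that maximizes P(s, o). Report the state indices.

t=0: δ = [6.250e-02, 3.472e-02, 5.556e-02, 2.778e-02]  (obs o_0=0)
t=1: δ = [2.315e-03, 5.787e-03, 3.472e-03, 4.340e-03]  ψ = [2, 2, 2, 0]  (obs o_1=4)
t=2: δ = [2.411e-04, 3.215e-04, 1.808e-04, 3.014e-04]  ψ = [1, 1, 3, 3]  (obs o_2=3)
t=3: δ = [6.698e-06, 1.786e-05, 1.256e-05, 2.093e-05]  ψ = [1, 1, 3, 3]  (obs o_3=1)
backtrack: best end state = 3; path = [0, 3, 3, 3]

path = [0, 3, 3, 3]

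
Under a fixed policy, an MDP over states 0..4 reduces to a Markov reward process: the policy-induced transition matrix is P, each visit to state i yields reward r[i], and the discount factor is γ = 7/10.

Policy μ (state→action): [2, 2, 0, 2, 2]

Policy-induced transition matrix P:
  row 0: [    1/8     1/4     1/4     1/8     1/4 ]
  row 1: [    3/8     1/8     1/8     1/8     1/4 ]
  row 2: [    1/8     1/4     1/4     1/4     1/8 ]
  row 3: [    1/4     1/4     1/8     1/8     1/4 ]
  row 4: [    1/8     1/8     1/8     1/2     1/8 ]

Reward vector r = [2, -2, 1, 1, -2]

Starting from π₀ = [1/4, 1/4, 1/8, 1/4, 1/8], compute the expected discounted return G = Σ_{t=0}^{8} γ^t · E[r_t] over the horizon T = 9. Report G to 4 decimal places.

G = 0.0880

t=0: π = [0.2500, 0.2500, 0.1250, 0.2500, 0.1250], E[r] = 0.1250, γ^t·E[r] = 0.125000, running G = 0.125000
t=1: π = [0.2188, 0.2031, 0.1719, 0.1875, 0.2188], E[r] = -0.0469, γ^t·E[r] = -0.032813, running G = 0.092188
t=2: π = [0.1992, 0.1973, 0.1738, 0.2285, 0.2012], E[r] = 0.0039, γ^t·E[r] = 0.001914, running G = 0.094102
t=3: π = [0.2029, 0.2002, 0.1716, 0.2222, 0.2031], E[r] = -0.0071, γ^t·E[r] = -0.002428, running G = 0.091673
t=4: π = [0.2028, 0.1996, 0.1718, 0.2226, 0.2032], E[r] = -0.0054, γ^t·E[r] = -0.001297, running G = 0.090376
t=5: π = [0.2027, 0.1997, 0.1718, 0.2227, 0.2031], E[r] = -0.0056, γ^t·E[r] = -0.000947, running G = 0.089429
t=6: π = [0.2027, 0.1997, 0.1718, 0.2227, 0.2031], E[r] = -0.0056, γ^t·E[r] = -0.000659, running G = 0.088770
t=7: π = [0.2027, 0.1997, 0.1718, 0.2227, 0.2031], E[r] = -0.0056, γ^t·E[r] = -0.000462, running G = 0.088309
t=8: π = [0.2027, 0.1997, 0.1718, 0.2227, 0.2031], E[r] = -0.0056, γ^t·E[r] = -0.000323, running G = 0.087986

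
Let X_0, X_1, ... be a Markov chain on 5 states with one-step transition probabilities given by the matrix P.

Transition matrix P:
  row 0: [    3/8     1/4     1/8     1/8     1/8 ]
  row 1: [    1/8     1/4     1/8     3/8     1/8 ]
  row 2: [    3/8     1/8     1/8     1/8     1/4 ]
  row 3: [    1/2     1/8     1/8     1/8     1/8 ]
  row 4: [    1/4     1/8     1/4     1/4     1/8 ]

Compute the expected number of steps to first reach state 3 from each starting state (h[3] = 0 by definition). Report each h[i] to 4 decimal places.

First-step conditioning: h[3] = 0; for i ≠ 3, h[i] = 1 + Σ_k P[i][k]·h[k].
  h[0] = 1 + 3/8·h[0] + 1/4·h[1] + 1/8·h[2] + 1/8·h[4]
  h[1] = 1 + 1/8·h[0] + 1/4·h[1] + 1/8·h[2] + 1/8·h[4]
  h[2] = 1 + 3/8·h[0] + 1/8·h[1] + 1/8·h[2] + 1/4·h[4]
  h[4] = 1 + 1/4·h[0] + 1/8·h[1] + 1/4·h[2] + 1/8·h[4]
Solving the 4×4 linear system over states ≠ 3 gives exactly h = [56/11, 42/11, 514/99, 0, 458/99] (h[3] = 0 is the target).

h = [5.0909, 3.8182, 5.1919, 0.0000, 4.6263]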